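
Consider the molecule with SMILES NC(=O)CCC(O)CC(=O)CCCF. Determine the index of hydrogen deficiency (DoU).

2

Degree of unsaturation = (number of rings) + (number of π bonds).
Ring closures in the SMILES: 0.
π bonds: 2 double bonds (each 1 DoU) → 2 DoU from unsaturation.
Total DoU = 0 + 2 = 2.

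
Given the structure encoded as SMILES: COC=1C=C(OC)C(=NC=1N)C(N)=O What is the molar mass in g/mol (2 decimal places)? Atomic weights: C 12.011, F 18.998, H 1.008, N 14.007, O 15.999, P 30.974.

First, the molecular formula is C8H11N3O3 (counting implicit H from valence).
  C: 8 × 12.011 = 96.088
  H: 11 × 1.008 = 11.088
  N: 3 × 14.007 = 42.021
  O: 3 × 15.999 = 47.997
Sum: 8×12.011 + 11×1.008 + 3×14.007 + 3×15.999 = 197.194 → 197.19 g/mol.

197.19 g/mol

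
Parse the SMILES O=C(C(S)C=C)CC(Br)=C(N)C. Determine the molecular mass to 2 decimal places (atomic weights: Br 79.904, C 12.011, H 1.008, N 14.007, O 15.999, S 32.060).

250.15 g/mol

First, the molecular formula is C8H12BrNOS (counting implicit H from valence).
  Br: 1 × 79.904 = 79.904
  C: 8 × 12.011 = 96.088
  H: 12 × 1.008 = 12.096
  N: 1 × 14.007 = 14.007
  O: 1 × 15.999 = 15.999
  S: 1 × 32.060 = 32.060
Sum: 1×79.904 + 8×12.011 + 12×1.008 + 1×14.007 + 1×15.999 + 1×32.060 = 250.154 → 250.15 g/mol.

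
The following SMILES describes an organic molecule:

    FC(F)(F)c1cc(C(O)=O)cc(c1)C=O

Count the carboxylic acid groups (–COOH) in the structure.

1

The carboxylic acid motif appears at heavy-atom position 8 in the SMILES.
Other groups present: 1 aldehyde.
Carboxylic acid count: 1.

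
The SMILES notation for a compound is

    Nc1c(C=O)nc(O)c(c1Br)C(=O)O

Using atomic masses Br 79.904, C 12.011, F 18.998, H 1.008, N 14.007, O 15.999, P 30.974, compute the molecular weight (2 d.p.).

First, the molecular formula is C7H5BrN2O4 (counting implicit H from valence).
  Br: 1 × 79.904 = 79.904
  C: 7 × 12.011 = 84.077
  H: 5 × 1.008 = 5.040
  N: 2 × 14.007 = 28.014
  O: 4 × 15.999 = 63.996
Sum: 1×79.904 + 7×12.011 + 5×1.008 + 2×14.007 + 4×15.999 = 261.031 → 261.03 g/mol.

261.03 g/mol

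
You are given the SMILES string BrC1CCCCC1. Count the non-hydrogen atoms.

7

Every atom symbol written in the SMILES (organic subset) is one heavy atom; implicit H are not written.
Heavy atoms by element → Br:1, C:6.
Total: 7.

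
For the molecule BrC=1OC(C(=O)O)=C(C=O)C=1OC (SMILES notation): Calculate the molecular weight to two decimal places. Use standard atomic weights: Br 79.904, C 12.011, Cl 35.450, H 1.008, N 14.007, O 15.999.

249.02 g/mol

First, the molecular formula is C7H5BrO5 (counting implicit H from valence).
  Br: 1 × 79.904 = 79.904
  C: 7 × 12.011 = 84.077
  H: 5 × 1.008 = 5.040
  O: 5 × 15.999 = 79.995
Sum: 1×79.904 + 7×12.011 + 5×1.008 + 5×15.999 = 249.016 → 249.02 g/mol.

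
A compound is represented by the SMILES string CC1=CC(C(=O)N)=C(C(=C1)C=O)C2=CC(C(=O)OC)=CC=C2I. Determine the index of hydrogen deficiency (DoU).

11

Degree of unsaturation = (number of rings) + (number of π bonds).
Ring closures in the SMILES: 2.
π bonds: 9 double bonds (each 1 DoU) → 9 DoU from unsaturation.
Total DoU = 2 + 9 = 11.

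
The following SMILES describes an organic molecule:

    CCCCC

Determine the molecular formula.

C5H12

Walk through each heavy atom and fill implicit hydrogens from standard valence (C 4, N 3, O 2, S 2, halogen 1):
  atom 1: C, bond orders sum to 1 (valence 4) → 3 H
  atom 2: C, bond orders sum to 2 (valence 4) → 2 H
  atom 3: C, bond orders sum to 2 (valence 4) → 2 H
  atom 4: C, bond orders sum to 2 (valence 4) → 2 H
  atom 5: C, bond orders sum to 1 (valence 4) → 3 H
Totals → C:5, H:12.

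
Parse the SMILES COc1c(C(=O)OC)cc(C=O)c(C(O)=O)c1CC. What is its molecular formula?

Walk through each heavy atom and fill implicit hydrogens from standard valence (C 4, N 3, O 2, S 2, halogen 1); for lowercase aromatic atoms, an aromatic c carries 1 H when it has two neighbours and 0 H with three, and aromatic n carries 0 H:
  atom 1: C, bond orders sum to 1 (valence 4) → 3 H
  atom 2: O, bond orders sum to 2 (valence 2) → 0 H
  atom 3: aromatic c, 3 neighbours → 0 H
  atom 4: aromatic c, 3 neighbours → 0 H
  atom 5: C, bond orders sum to 4 (valence 4) → 0 H
  atom 6: O, bond orders sum to 2 (valence 2) → 0 H
  atom 7: O, bond orders sum to 2 (valence 2) → 0 H
  atom 8: C, bond orders sum to 1 (valence 4) → 3 H
  atom 9: aromatic c, 2 neighbours → 1 H
  atom 10: aromatic c, 3 neighbours → 0 H
  atom 11: C, bond orders sum to 3 (valence 4) → 1 H
  atom 12: O, bond orders sum to 2 (valence 2) → 0 H
  atom 13: aromatic c, 3 neighbours → 0 H
  atom 14: C, bond orders sum to 4 (valence 4) → 0 H
  atom 15: O, bond orders sum to 1 (valence 2) → 1 H
  atom 16: O, bond orders sum to 2 (valence 2) → 0 H
  atom 17: aromatic c, 3 neighbours → 0 H
  atom 18: C, bond orders sum to 2 (valence 4) → 2 H
  atom 19: C, bond orders sum to 1 (valence 4) → 3 H
Totals → C:13, H:14, O:6.

C13H14O6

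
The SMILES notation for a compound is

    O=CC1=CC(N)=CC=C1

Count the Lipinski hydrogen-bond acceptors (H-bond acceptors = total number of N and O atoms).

N atoms: 1; O atoms: 1.
Lipinski HBA = 1 + 1 = 2.

2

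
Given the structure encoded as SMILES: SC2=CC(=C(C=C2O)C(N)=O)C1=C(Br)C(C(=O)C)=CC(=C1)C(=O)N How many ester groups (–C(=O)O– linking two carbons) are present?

0

Scan the SMILES for the ester motif — none present.
Groups that are present: 2 amide, 1 hydroxyl, 1 ketone, 1 thiol.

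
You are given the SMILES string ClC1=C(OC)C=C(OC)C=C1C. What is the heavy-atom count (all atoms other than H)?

12

Every atom symbol written in the SMILES (organic subset) is one heavy atom; implicit H are not written.
Heavy atoms by element → C:9, Cl:1, O:2.
Total: 12.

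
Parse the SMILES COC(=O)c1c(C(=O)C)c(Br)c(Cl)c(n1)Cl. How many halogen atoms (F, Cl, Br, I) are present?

3

Halogen atoms appear at heavy-atom positions 11, 13, 16 (1×Br, 2×Cl).
Other groups present: 1 ester, 1 ketone.
Halogen count: 3.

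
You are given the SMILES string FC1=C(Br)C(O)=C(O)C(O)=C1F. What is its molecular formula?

Walk through each heavy atom and fill implicit hydrogens from standard valence (C 4, N 3, O 2, S 2, halogen 1):
  atom 1: F (halogen, monovalent) → 0 H
  atom 2: C, bond orders sum to 4 (valence 4) → 0 H
  atom 3: C, bond orders sum to 4 (valence 4) → 0 H
  atom 4: Br (halogen, monovalent) → 0 H
  atom 5: C, bond orders sum to 4 (valence 4) → 0 H
  atom 6: O, bond orders sum to 1 (valence 2) → 1 H
  atom 7: C, bond orders sum to 4 (valence 4) → 0 H
  atom 8: O, bond orders sum to 1 (valence 2) → 1 H
  atom 9: C, bond orders sum to 4 (valence 4) → 0 H
  atom 10: O, bond orders sum to 1 (valence 2) → 1 H
  atom 11: C, bond orders sum to 4 (valence 4) → 0 H
  atom 12: F (halogen, monovalent) → 0 H
Totals → C:6, H:3, Br:1, F:2, O:3.
In Hill order: C6H3BrF2O3.

C6H3BrF2O3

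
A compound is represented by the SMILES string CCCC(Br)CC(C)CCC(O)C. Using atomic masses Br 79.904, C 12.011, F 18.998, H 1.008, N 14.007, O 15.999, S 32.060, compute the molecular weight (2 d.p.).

251.21 g/mol

First, the molecular formula is C11H23BrO (counting implicit H from valence).
  Br: 1 × 79.904 = 79.904
  C: 11 × 12.011 = 132.121
  H: 23 × 1.008 = 23.184
  O: 1 × 15.999 = 15.999
Sum: 1×79.904 + 11×12.011 + 23×1.008 + 1×15.999 = 251.208 → 251.21 g/mol.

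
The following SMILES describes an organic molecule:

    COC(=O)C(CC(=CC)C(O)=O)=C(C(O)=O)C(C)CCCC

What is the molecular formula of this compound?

Walk through each heavy atom and fill implicit hydrogens from standard valence (C 4, N 3, O 2, S 2, halogen 1):
  atom 1: C, bond orders sum to 1 (valence 4) → 3 H
  atom 2: O, bond orders sum to 2 (valence 2) → 0 H
  atom 3: C, bond orders sum to 4 (valence 4) → 0 H
  atom 4: O, bond orders sum to 2 (valence 2) → 0 H
  atom 5: C, bond orders sum to 4 (valence 4) → 0 H
  atom 6: C, bond orders sum to 2 (valence 4) → 2 H
  atom 7: C, bond orders sum to 4 (valence 4) → 0 H
  atom 8: C, bond orders sum to 3 (valence 4) → 1 H
  atom 9: C, bond orders sum to 1 (valence 4) → 3 H
  atom 10: C, bond orders sum to 4 (valence 4) → 0 H
  atom 11: O, bond orders sum to 1 (valence 2) → 1 H
  atom 12: O, bond orders sum to 2 (valence 2) → 0 H
  atom 13: C, bond orders sum to 4 (valence 4) → 0 H
  atom 14: C, bond orders sum to 4 (valence 4) → 0 H
  atom 15: O, bond orders sum to 1 (valence 2) → 1 H
  atom 16: O, bond orders sum to 2 (valence 2) → 0 H
  atom 17: C, bond orders sum to 3 (valence 4) → 1 H
  atom 18: C, bond orders sum to 1 (valence 4) → 3 H
  atom 19: C, bond orders sum to 2 (valence 4) → 2 H
  atom 20: C, bond orders sum to 2 (valence 4) → 2 H
  atom 21: C, bond orders sum to 2 (valence 4) → 2 H
  atom 22: C, bond orders sum to 1 (valence 4) → 3 H
Totals → C:16, H:24, O:6.

C16H24O6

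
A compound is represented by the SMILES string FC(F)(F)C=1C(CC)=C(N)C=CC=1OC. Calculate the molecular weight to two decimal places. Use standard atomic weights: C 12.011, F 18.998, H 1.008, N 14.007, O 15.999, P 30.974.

First, the molecular formula is C10H12F3NO (counting implicit H from valence).
  C: 10 × 12.011 = 120.110
  F: 3 × 18.998 = 56.994
  H: 12 × 1.008 = 12.096
  N: 1 × 14.007 = 14.007
  O: 1 × 15.999 = 15.999
Sum: 10×12.011 + 3×18.998 + 12×1.008 + 1×14.007 + 1×15.999 = 219.206 → 219.21 g/mol.

219.21 g/mol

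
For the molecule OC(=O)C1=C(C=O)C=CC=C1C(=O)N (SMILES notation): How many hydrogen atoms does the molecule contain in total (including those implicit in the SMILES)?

7

Walk through each heavy atom and fill implicit hydrogens from standard valence (C 4, N 3, O 2, S 2, halogen 1):
  atom 1: O, bond orders sum to 1 (valence 2) → 1 H
  atom 2: C, bond orders sum to 4 (valence 4) → 0 H
  atom 3: O, bond orders sum to 2 (valence 2) → 0 H
  atom 4: C, bond orders sum to 4 (valence 4) → 0 H
  atom 5: C, bond orders sum to 4 (valence 4) → 0 H
  atom 6: C, bond orders sum to 3 (valence 4) → 1 H
  atom 7: O, bond orders sum to 2 (valence 2) → 0 H
  atom 8: C, bond orders sum to 3 (valence 4) → 1 H
  atom 9: C, bond orders sum to 3 (valence 4) → 1 H
  atom 10: C, bond orders sum to 3 (valence 4) → 1 H
  atom 11: C, bond orders sum to 4 (valence 4) → 0 H
  atom 12: C, bond orders sum to 4 (valence 4) → 0 H
  atom 13: O, bond orders sum to 2 (valence 2) → 0 H
  atom 14: N, bond orders sum to 1 (valence 3) → 2 H
Total hydrogens: 7.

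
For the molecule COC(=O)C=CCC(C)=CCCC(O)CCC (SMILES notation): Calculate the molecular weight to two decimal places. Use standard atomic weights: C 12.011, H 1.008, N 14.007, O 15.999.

240.34 g/mol

First, the molecular formula is C14H24O3 (counting implicit H from valence).
  C: 14 × 12.011 = 168.154
  H: 24 × 1.008 = 24.192
  O: 3 × 15.999 = 47.997
Sum: 14×12.011 + 24×1.008 + 3×15.999 = 240.343 → 240.34 g/mol.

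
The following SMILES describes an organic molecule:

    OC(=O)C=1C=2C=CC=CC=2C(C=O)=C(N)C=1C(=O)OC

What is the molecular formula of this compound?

C14H11NO5

Walk through each heavy atom and fill implicit hydrogens from standard valence (C 4, N 3, O 2, S 2, halogen 1):
  atom 1: O, bond orders sum to 1 (valence 2) → 1 H
  atom 2: C, bond orders sum to 4 (valence 4) → 0 H
  atom 3: O, bond orders sum to 2 (valence 2) → 0 H
  atom 4: C, bond orders sum to 4 (valence 4) → 0 H
  atom 5: C, bond orders sum to 4 (valence 4) → 0 H
  atom 6: C, bond orders sum to 3 (valence 4) → 1 H
  atom 7: C, bond orders sum to 3 (valence 4) → 1 H
  atom 8: C, bond orders sum to 3 (valence 4) → 1 H
  atom 9: C, bond orders sum to 3 (valence 4) → 1 H
  atom 10: C, bond orders sum to 4 (valence 4) → 0 H
  atom 11: C, bond orders sum to 4 (valence 4) → 0 H
  atom 12: C, bond orders sum to 3 (valence 4) → 1 H
  atom 13: O, bond orders sum to 2 (valence 2) → 0 H
  atom 14: C, bond orders sum to 4 (valence 4) → 0 H
  atom 15: N, bond orders sum to 1 (valence 3) → 2 H
  atom 16: C, bond orders sum to 4 (valence 4) → 0 H
  atom 17: C, bond orders sum to 4 (valence 4) → 0 H
  atom 18: O, bond orders sum to 2 (valence 2) → 0 H
  atom 19: O, bond orders sum to 2 (valence 2) → 0 H
  atom 20: C, bond orders sum to 1 (valence 4) → 3 H
Totals → C:14, H:11, N:1, O:5.
In Hill order: C14H11NO5.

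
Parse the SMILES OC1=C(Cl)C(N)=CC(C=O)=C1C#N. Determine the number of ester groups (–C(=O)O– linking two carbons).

0

Scan the SMILES for the ester motif — none present.
Groups that are present: 1 aldehyde, 1 hydroxyl, 1 nitrile, 1 primary amine.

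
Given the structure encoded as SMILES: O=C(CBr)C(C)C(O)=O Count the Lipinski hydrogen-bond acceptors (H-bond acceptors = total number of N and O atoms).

N atoms: 0; O atoms: 3.
Lipinski HBA = 0 + 3 = 3.

3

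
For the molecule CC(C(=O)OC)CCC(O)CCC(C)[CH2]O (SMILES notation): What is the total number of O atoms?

4

Scan the SMILES for O atoms (remember two-letter symbols like Cl and Br are single atoms).
Oxygen count: 4.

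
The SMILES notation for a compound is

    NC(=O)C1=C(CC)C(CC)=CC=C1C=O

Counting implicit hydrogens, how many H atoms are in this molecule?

15

Walk through each heavy atom and fill implicit hydrogens from standard valence (C 4, N 3, O 2, S 2, halogen 1):
  atom 1: N, bond orders sum to 1 (valence 3) → 2 H
  atom 2: C, bond orders sum to 4 (valence 4) → 0 H
  atom 3: O, bond orders sum to 2 (valence 2) → 0 H
  atom 4: C, bond orders sum to 4 (valence 4) → 0 H
  atom 5: C, bond orders sum to 4 (valence 4) → 0 H
  atom 6: C, bond orders sum to 2 (valence 4) → 2 H
  atom 7: C, bond orders sum to 1 (valence 4) → 3 H
  atom 8: C, bond orders sum to 4 (valence 4) → 0 H
  atom 9: C, bond orders sum to 2 (valence 4) → 2 H
  atom 10: C, bond orders sum to 1 (valence 4) → 3 H
  atom 11: C, bond orders sum to 3 (valence 4) → 1 H
  atom 12: C, bond orders sum to 3 (valence 4) → 1 H
  atom 13: C, bond orders sum to 4 (valence 4) → 0 H
  atom 14: C, bond orders sum to 3 (valence 4) → 1 H
  atom 15: O, bond orders sum to 2 (valence 2) → 0 H
Total hydrogens: 15.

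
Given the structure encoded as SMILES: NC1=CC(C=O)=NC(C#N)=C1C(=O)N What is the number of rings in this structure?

In SMILES, each pair of matching ring-closure digits denotes one ring-closing bond; the number of such bonds equals the number of independent rings.
Ring-closure bonds here: 1.

1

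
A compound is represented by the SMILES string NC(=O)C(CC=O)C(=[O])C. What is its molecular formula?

C6H9NO3

Walk through each heavy atom and fill implicit hydrogens from standard valence (C 4, N 3, O 2, S 2, halogen 1):
  atom 1: N, bond orders sum to 1 (valence 3) → 2 H
  atom 2: C, bond orders sum to 4 (valence 4) → 0 H
  atom 3: O, bond orders sum to 2 (valence 2) → 0 H
  atom 4: C, bond orders sum to 3 (valence 4) → 1 H
  atom 5: C, bond orders sum to 2 (valence 4) → 2 H
  atom 6: C, bond orders sum to 3 (valence 4) → 1 H
  atom 7: O, bond orders sum to 2 (valence 2) → 0 H
  atom 8: C, bond orders sum to 4 (valence 4) → 0 H
  atom 9: O with explicit H count 0
  atom 10: C, bond orders sum to 1 (valence 4) → 3 H
Totals → C:6, H:9, N:1, O:3.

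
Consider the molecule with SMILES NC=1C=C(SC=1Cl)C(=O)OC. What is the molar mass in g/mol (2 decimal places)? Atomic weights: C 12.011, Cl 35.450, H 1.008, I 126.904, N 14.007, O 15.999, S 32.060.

First, the molecular formula is C6H6ClNO2S (counting implicit H from valence).
  C: 6 × 12.011 = 72.066
  Cl: 1 × 35.450 = 35.450
  H: 6 × 1.008 = 6.048
  N: 1 × 14.007 = 14.007
  O: 2 × 15.999 = 31.998
  S: 1 × 32.060 = 32.060
Sum: 6×12.011 + 1×35.450 + 6×1.008 + 1×14.007 + 2×15.999 + 1×32.060 = 191.629 → 191.63 g/mol.

191.63 g/mol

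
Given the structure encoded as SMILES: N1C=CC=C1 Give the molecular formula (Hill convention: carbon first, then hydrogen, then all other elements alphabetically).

Walk through each heavy atom and fill implicit hydrogens from standard valence (C 4, N 3, O 2, S 2, halogen 1):
  atom 1: N, bond orders sum to 2 (valence 3) → 1 H
  atom 2: C, bond orders sum to 3 (valence 4) → 1 H
  atom 3: C, bond orders sum to 3 (valence 4) → 1 H
  atom 4: C, bond orders sum to 3 (valence 4) → 1 H
  atom 5: C, bond orders sum to 3 (valence 4) → 1 H
Totals → C:4, H:5, N:1.
In Hill order: C4H5N.

C4H5N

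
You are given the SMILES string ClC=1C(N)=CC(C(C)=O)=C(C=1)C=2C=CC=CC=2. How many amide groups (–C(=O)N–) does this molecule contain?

Scan the SMILES for the amide motif — none present.
Groups that are present: 1 ketone, 1 primary amine.

0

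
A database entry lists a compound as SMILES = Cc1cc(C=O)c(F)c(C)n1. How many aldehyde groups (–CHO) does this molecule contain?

The aldehyde motif appears at heavy-atom position 5 in the SMILES.
Aldehyde count: 1.

1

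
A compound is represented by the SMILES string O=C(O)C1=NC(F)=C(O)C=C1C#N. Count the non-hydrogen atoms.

13

Every atom symbol written in the SMILES (organic subset) is one heavy atom; implicit H are not written.
Heavy atoms by element → C:7, F:1, N:2, O:3.
Total: 13.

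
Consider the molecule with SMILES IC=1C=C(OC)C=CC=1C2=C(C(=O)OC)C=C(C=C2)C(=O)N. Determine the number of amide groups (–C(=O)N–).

1

The amide motif appears at heavy-atom position 20 in the SMILES.
Other groups present: 1 ester, 1 ether.
Amide count: 1.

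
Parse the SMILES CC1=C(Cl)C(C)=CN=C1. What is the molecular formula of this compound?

C7H8ClN

Walk through each heavy atom and fill implicit hydrogens from standard valence (C 4, N 3, O 2, S 2, halogen 1):
  atom 1: C, bond orders sum to 1 (valence 4) → 3 H
  atom 2: C, bond orders sum to 4 (valence 4) → 0 H
  atom 3: C, bond orders sum to 4 (valence 4) → 0 H
  atom 4: Cl (halogen, monovalent) → 0 H
  atom 5: C, bond orders sum to 4 (valence 4) → 0 H
  atom 6: C, bond orders sum to 1 (valence 4) → 3 H
  atom 7: C, bond orders sum to 3 (valence 4) → 1 H
  atom 8: N, bond orders sum to 3 (valence 3) → 0 H
  atom 9: C, bond orders sum to 3 (valence 4) → 1 H
Totals → C:7, H:8, Cl:1, N:1.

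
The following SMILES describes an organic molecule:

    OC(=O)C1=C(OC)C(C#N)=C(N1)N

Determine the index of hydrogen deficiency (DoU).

6

Degree of unsaturation = (number of rings) + (number of π bonds).
Ring closures in the SMILES: 1.
π bonds: 3 double bonds (each 1 DoU), 1 triple bond (each 2 DoU) → 5 DoU from unsaturation.
Total DoU = 1 + 5 = 6.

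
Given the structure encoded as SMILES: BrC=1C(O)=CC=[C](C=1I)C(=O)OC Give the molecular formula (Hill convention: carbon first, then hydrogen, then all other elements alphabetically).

C8H6BrIO3

Walk through each heavy atom and fill implicit hydrogens from standard valence (C 4, N 3, O 2, S 2, halogen 1):
  atom 1: Br (halogen, monovalent) → 0 H
  atom 2: C, bond orders sum to 4 (valence 4) → 0 H
  atom 3: C, bond orders sum to 4 (valence 4) → 0 H
  atom 4: O, bond orders sum to 1 (valence 2) → 1 H
  atom 5: C, bond orders sum to 3 (valence 4) → 1 H
  atom 6: C, bond orders sum to 3 (valence 4) → 1 H
  atom 7: C with explicit H count 0
  atom 8: C, bond orders sum to 4 (valence 4) → 0 H
  atom 9: I (halogen, monovalent) → 0 H
  atom 10: C, bond orders sum to 4 (valence 4) → 0 H
  atom 11: O, bond orders sum to 2 (valence 2) → 0 H
  atom 12: O, bond orders sum to 2 (valence 2) → 0 H
  atom 13: C, bond orders sum to 1 (valence 4) → 3 H
Totals → C:8, H:6, Br:1, I:1, O:3.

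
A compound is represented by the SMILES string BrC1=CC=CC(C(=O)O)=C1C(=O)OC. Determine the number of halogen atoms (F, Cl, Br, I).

Halogen atoms appear at heavy-atom position 1 (1×Br).
Other groups present: 1 carboxylic acid, 1 ester.
Halogen count: 1.

1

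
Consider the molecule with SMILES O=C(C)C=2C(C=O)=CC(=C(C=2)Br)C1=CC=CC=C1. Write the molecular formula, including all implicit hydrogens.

Walk through each heavy atom and fill implicit hydrogens from standard valence (C 4, N 3, O 2, S 2, halogen 1):
  atom 1: O, bond orders sum to 2 (valence 2) → 0 H
  atom 2: C, bond orders sum to 4 (valence 4) → 0 H
  atom 3: C, bond orders sum to 1 (valence 4) → 3 H
  atom 4: C, bond orders sum to 4 (valence 4) → 0 H
  atom 5: C, bond orders sum to 4 (valence 4) → 0 H
  atom 6: C, bond orders sum to 3 (valence 4) → 1 H
  atom 7: O, bond orders sum to 2 (valence 2) → 0 H
  atom 8: C, bond orders sum to 3 (valence 4) → 1 H
  atom 9: C, bond orders sum to 4 (valence 4) → 0 H
  atom 10: C, bond orders sum to 4 (valence 4) → 0 H
  atom 11: C, bond orders sum to 3 (valence 4) → 1 H
  atom 12: Br (halogen, monovalent) → 0 H
  atom 13: C, bond orders sum to 4 (valence 4) → 0 H
  atom 14: C, bond orders sum to 3 (valence 4) → 1 H
  atom 15: C, bond orders sum to 3 (valence 4) → 1 H
  atom 16: C, bond orders sum to 3 (valence 4) → 1 H
  atom 17: C, bond orders sum to 3 (valence 4) → 1 H
  atom 18: C, bond orders sum to 3 (valence 4) → 1 H
Totals → C:15, H:11, Br:1, O:2.
In Hill order: C15H11BrO2.

C15H11BrO2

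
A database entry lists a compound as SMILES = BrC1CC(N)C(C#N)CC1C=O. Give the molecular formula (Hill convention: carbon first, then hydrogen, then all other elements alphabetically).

Walk through each heavy atom and fill implicit hydrogens from standard valence (C 4, N 3, O 2, S 2, halogen 1):
  atom 1: Br (halogen, monovalent) → 0 H
  atom 2: C, bond orders sum to 3 (valence 4) → 1 H
  atom 3: C, bond orders sum to 2 (valence 4) → 2 H
  atom 4: C, bond orders sum to 3 (valence 4) → 1 H
  atom 5: N, bond orders sum to 1 (valence 3) → 2 H
  atom 6: C, bond orders sum to 3 (valence 4) → 1 H
  atom 7: C, bond orders sum to 4 (valence 4) → 0 H
  atom 8: N, bond orders sum to 3 (valence 3) → 0 H
  atom 9: C, bond orders sum to 2 (valence 4) → 2 H
  atom 10: C, bond orders sum to 3 (valence 4) → 1 H
  atom 11: C, bond orders sum to 3 (valence 4) → 1 H
  atom 12: O, bond orders sum to 2 (valence 2) → 0 H
Totals → C:8, H:11, Br:1, N:2, O:1.
In Hill order: C8H11BrN2O.

C8H11BrN2O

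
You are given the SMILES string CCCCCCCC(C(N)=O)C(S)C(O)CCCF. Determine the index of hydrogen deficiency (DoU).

1

Degree of unsaturation = (number of rings) + (number of π bonds).
Ring closures in the SMILES: 0.
π bonds: 1 double bond (each 1 DoU) → 1 DoU from unsaturation.
Total DoU = 0 + 1 = 1.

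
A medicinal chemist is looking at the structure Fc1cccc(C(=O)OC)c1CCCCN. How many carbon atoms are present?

Count every carbon token in the SMILES (each C, including those in ring-closure positions and inside branches).
Carbon count: 12.

12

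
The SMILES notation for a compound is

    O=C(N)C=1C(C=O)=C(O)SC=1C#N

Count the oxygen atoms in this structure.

3

Scan the SMILES for O atoms (remember two-letter symbols like Cl and Br are single atoms).
Oxygen count: 3.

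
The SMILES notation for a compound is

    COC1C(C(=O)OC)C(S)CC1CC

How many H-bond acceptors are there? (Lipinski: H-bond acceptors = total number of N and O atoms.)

3

N atoms: 0; O atoms: 3.
Lipinski HBA = 0 + 3 = 3.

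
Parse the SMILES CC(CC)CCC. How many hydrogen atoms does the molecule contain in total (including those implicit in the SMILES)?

Walk through each heavy atom and fill implicit hydrogens from standard valence (C 4, N 3, O 2, S 2, halogen 1):
  atom 1: C, bond orders sum to 1 (valence 4) → 3 H
  atom 2: C, bond orders sum to 3 (valence 4) → 1 H
  atom 3: C, bond orders sum to 2 (valence 4) → 2 H
  atom 4: C, bond orders sum to 1 (valence 4) → 3 H
  atom 5: C, bond orders sum to 2 (valence 4) → 2 H
  atom 6: C, bond orders sum to 2 (valence 4) → 2 H
  atom 7: C, bond orders sum to 1 (valence 4) → 3 H
Total hydrogens: 16.

16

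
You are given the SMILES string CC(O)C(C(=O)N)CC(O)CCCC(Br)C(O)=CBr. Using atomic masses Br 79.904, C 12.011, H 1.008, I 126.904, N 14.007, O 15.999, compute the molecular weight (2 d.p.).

403.11 g/mol

First, the molecular formula is C12H21Br2NO4 (counting implicit H from valence).
  Br: 2 × 79.904 = 159.808
  C: 12 × 12.011 = 144.132
  H: 21 × 1.008 = 21.168
  N: 1 × 14.007 = 14.007
  O: 4 × 15.999 = 63.996
Sum: 2×79.904 + 12×12.011 + 21×1.008 + 1×14.007 + 4×15.999 = 403.111 → 403.11 g/mol.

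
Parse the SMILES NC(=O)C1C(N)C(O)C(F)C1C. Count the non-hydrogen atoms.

12

Every atom symbol written in the SMILES (organic subset) is one heavy atom; implicit H are not written.
Heavy atoms by element → C:7, F:1, N:2, O:2.
Total: 12.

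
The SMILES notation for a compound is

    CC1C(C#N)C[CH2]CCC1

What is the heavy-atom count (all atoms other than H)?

Every atom symbol written in the SMILES (organic subset) is one heavy atom; implicit H are not written.
Heavy atoms by element → C:9, N:1.
Total: 10.

10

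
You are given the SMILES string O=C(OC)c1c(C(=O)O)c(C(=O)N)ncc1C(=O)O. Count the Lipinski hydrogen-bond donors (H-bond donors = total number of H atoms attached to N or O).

Donors: find every N or O and count the H atoms it carries.
  atom 1 (O): bond orders sum to 2 → 0 H
  atom 3 (O): bond orders sum to 2 → 0 H
  atom 8 (O): bond orders sum to 2 → 0 H
  atom 9 (O): bond orders sum to 1 → 1 H
  atom 12 (O): bond orders sum to 2 → 0 H
  atom 13 (N): bond orders sum to 1 → 2 H
  atom 14 (N): bond orders sum to 3 → 0 H
  atom 18 (O): bond orders sum to 2 → 0 H
  atom 19 (O): bond orders sum to 1 → 1 H
Lipinski HBD = 4.

4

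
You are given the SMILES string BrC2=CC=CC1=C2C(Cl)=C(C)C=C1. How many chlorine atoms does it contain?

Scan the SMILES for Cl atoms (remember two-letter symbols like Cl and Br are single atoms).
Chlorine count: 1.

1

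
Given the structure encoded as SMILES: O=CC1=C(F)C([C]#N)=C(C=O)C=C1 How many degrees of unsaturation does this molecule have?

8

Molecular formula: C9H4FNO2.
DoU = (2C + 2 + N − H − X) / 2, where X is the halogen count and O/S are ignored.
    = (2·9 + 2 + 1 − 4 − 1) / 2 = 16 / 2 = 8.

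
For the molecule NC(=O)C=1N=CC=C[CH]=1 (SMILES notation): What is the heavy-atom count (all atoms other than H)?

Every atom symbol written in the SMILES (organic subset) is one heavy atom; implicit H are not written.
Heavy atoms by element → C:6, N:2, O:1.
Total: 9.

9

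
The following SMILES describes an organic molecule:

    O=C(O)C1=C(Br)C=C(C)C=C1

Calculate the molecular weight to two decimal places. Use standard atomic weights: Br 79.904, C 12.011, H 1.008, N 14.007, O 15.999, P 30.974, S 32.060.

215.05 g/mol

First, the molecular formula is C8H7BrO2 (counting implicit H from valence).
  Br: 1 × 79.904 = 79.904
  C: 8 × 12.011 = 96.088
  H: 7 × 1.008 = 7.056
  O: 2 × 15.999 = 31.998
Sum: 1×79.904 + 8×12.011 + 7×1.008 + 2×15.999 = 215.046 → 215.05 g/mol.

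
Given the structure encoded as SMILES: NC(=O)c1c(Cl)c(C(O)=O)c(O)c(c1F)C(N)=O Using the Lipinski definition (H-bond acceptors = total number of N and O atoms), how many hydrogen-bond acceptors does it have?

7

N atoms: 2; O atoms: 5.
Lipinski HBA = 2 + 5 = 7.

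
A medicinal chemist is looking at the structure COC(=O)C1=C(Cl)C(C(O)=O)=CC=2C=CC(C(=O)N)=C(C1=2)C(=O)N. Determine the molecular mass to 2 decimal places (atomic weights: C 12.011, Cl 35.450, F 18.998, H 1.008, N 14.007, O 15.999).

First, the molecular formula is C15H11ClN2O6 (counting implicit H from valence).
  C: 15 × 12.011 = 180.165
  Cl: 1 × 35.450 = 35.450
  H: 11 × 1.008 = 11.088
  N: 2 × 14.007 = 28.014
  O: 6 × 15.999 = 95.994
Sum: 15×12.011 + 1×35.450 + 11×1.008 + 2×14.007 + 6×15.999 = 350.711 → 350.71 g/mol.

350.71 g/mol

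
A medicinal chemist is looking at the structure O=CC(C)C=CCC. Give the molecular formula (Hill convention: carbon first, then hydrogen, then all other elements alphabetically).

C7H12O

Walk through each heavy atom and fill implicit hydrogens from standard valence (C 4, N 3, O 2, S 2, halogen 1):
  atom 1: O, bond orders sum to 2 (valence 2) → 0 H
  atom 2: C, bond orders sum to 3 (valence 4) → 1 H
  atom 3: C, bond orders sum to 3 (valence 4) → 1 H
  atom 4: C, bond orders sum to 1 (valence 4) → 3 H
  atom 5: C, bond orders sum to 3 (valence 4) → 1 H
  atom 6: C, bond orders sum to 3 (valence 4) → 1 H
  atom 7: C, bond orders sum to 2 (valence 4) → 2 H
  atom 8: C, bond orders sum to 1 (valence 4) → 3 H
Totals → C:7, H:12, O:1.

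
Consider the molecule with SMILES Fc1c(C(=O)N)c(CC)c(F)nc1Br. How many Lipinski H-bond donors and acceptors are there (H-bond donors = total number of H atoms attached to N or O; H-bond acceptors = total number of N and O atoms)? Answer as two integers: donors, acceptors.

Donors: find every N or O and count the H atoms it carries.
  atom 5 (O): bond orders sum to 2 → 0 H
  atom 6 (N): bond orders sum to 1 → 2 H
  atom 12 (N): bond orders sum to 3 → 0 H
Lipinski HBD = 2.
Acceptors: N atoms = 2, O atoms = 1 → HBA = 3.

2, 3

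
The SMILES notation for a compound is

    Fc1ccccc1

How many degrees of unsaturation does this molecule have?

4

Molecular formula: C6H5F.
DoU = (2C + 2 + N − H − X) / 2, where X is the halogen count and O/S are ignored.
    = (2·6 + 2 + 0 − 5 − 1) / 2 = 8 / 2 = 4.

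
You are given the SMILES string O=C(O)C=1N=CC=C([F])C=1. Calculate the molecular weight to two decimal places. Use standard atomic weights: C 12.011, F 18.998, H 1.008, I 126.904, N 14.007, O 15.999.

First, the molecular formula is C6H4FNO2 (counting implicit H from valence).
  C: 6 × 12.011 = 72.066
  F: 1 × 18.998 = 18.998
  H: 4 × 1.008 = 4.032
  N: 1 × 14.007 = 14.007
  O: 2 × 15.999 = 31.998
Sum: 6×12.011 + 1×18.998 + 4×1.008 + 1×14.007 + 2×15.999 = 141.101 → 141.10 g/mol.

141.10 g/mol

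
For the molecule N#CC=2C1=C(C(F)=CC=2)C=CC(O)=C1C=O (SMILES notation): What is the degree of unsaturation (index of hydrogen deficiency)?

10

Degree of unsaturation = (number of rings) + (number of π bonds).
Ring closures in the SMILES: 2.
π bonds: 6 double bonds (each 1 DoU), 1 triple bond (each 2 DoU) → 8 DoU from unsaturation.
Total DoU = 2 + 8 = 10.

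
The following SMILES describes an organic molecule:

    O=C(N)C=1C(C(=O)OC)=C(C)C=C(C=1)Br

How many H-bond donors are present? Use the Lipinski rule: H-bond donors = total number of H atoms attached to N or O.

Donors: find every N or O and count the H atoms it carries.
  atom 1 (O): bond orders sum to 2 → 0 H
  atom 3 (N): bond orders sum to 1 → 2 H
  atom 7 (O): bond orders sum to 2 → 0 H
  atom 8 (O): bond orders sum to 2 → 0 H
Lipinski HBD = 2.

2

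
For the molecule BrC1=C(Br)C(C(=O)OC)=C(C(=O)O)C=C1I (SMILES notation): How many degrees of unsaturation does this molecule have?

Degree of unsaturation = (number of rings) + (number of π bonds).
Ring closures in the SMILES: 1.
π bonds: 5 double bonds (each 1 DoU) → 5 DoU from unsaturation.
Total DoU = 1 + 5 = 6.

6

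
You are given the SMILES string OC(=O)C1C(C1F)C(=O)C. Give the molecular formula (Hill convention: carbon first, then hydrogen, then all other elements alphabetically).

Walk through each heavy atom and fill implicit hydrogens from standard valence (C 4, N 3, O 2, S 2, halogen 1):
  atom 1: O, bond orders sum to 1 (valence 2) → 1 H
  atom 2: C, bond orders sum to 4 (valence 4) → 0 H
  atom 3: O, bond orders sum to 2 (valence 2) → 0 H
  atom 4: C, bond orders sum to 3 (valence 4) → 1 H
  atom 5: C, bond orders sum to 3 (valence 4) → 1 H
  atom 6: C, bond orders sum to 3 (valence 4) → 1 H
  atom 7: F (halogen, monovalent) → 0 H
  atom 8: C, bond orders sum to 4 (valence 4) → 0 H
  atom 9: O, bond orders sum to 2 (valence 2) → 0 H
  atom 10: C, bond orders sum to 1 (valence 4) → 3 H
Totals → C:6, H:7, F:1, O:3.

C6H7FO3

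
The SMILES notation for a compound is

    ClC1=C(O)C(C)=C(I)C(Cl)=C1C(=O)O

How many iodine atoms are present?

Scan the SMILES for I atoms (remember two-letter symbols like Cl and Br are single atoms).
Iodine count: 1.

1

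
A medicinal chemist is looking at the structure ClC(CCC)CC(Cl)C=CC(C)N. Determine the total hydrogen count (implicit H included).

19

Walk through each heavy atom and fill implicit hydrogens from standard valence (C 4, N 3, O 2, S 2, halogen 1):
  atom 1: Cl (halogen, monovalent) → 0 H
  atom 2: C, bond orders sum to 3 (valence 4) → 1 H
  atom 3: C, bond orders sum to 2 (valence 4) → 2 H
  atom 4: C, bond orders sum to 2 (valence 4) → 2 H
  atom 5: C, bond orders sum to 1 (valence 4) → 3 H
  atom 6: C, bond orders sum to 2 (valence 4) → 2 H
  atom 7: C, bond orders sum to 3 (valence 4) → 1 H
  atom 8: Cl (halogen, monovalent) → 0 H
  atom 9: C, bond orders sum to 3 (valence 4) → 1 H
  atom 10: C, bond orders sum to 3 (valence 4) → 1 H
  atom 11: C, bond orders sum to 3 (valence 4) → 1 H
  atom 12: C, bond orders sum to 1 (valence 4) → 3 H
  atom 13: N, bond orders sum to 1 (valence 3) → 2 H
Total hydrogens: 19.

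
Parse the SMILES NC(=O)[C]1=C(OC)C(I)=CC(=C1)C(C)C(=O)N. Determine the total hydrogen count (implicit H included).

Walk through each heavy atom and fill implicit hydrogens from standard valence (C 4, N 3, O 2, S 2, halogen 1):
  atom 1: N, bond orders sum to 1 (valence 3) → 2 H
  atom 2: C, bond orders sum to 4 (valence 4) → 0 H
  atom 3: O, bond orders sum to 2 (valence 2) → 0 H
  atom 4: C with explicit H count 0
  atom 5: C, bond orders sum to 4 (valence 4) → 0 H
  atom 6: O, bond orders sum to 2 (valence 2) → 0 H
  atom 7: C, bond orders sum to 1 (valence 4) → 3 H
  atom 8: C, bond orders sum to 4 (valence 4) → 0 H
  atom 9: I (halogen, monovalent) → 0 H
  atom 10: C, bond orders sum to 3 (valence 4) → 1 H
  atom 11: C, bond orders sum to 4 (valence 4) → 0 H
  atom 12: C, bond orders sum to 3 (valence 4) → 1 H
  atom 13: C, bond orders sum to 3 (valence 4) → 1 H
  atom 14: C, bond orders sum to 1 (valence 4) → 3 H
  atom 15: C, bond orders sum to 4 (valence 4) → 0 H
  atom 16: O, bond orders sum to 2 (valence 2) → 0 H
  atom 17: N, bond orders sum to 1 (valence 3) → 2 H
Total hydrogens: 13.

13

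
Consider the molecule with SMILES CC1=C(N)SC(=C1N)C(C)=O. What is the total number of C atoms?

7

Count every carbon token in the SMILES (each C, including those in ring-closure positions and inside branches).
Carbon count: 7.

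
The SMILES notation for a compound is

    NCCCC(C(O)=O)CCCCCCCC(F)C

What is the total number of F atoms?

1

Scan the SMILES for F atoms (remember two-letter symbols like Cl and Br are single atoms).
Fluorine count: 1.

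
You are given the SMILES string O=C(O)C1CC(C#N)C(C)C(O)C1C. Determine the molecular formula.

Walk through each heavy atom and fill implicit hydrogens from standard valence (C 4, N 3, O 2, S 2, halogen 1):
  atom 1: O, bond orders sum to 2 (valence 2) → 0 H
  atom 2: C, bond orders sum to 4 (valence 4) → 0 H
  atom 3: O, bond orders sum to 1 (valence 2) → 1 H
  atom 4: C, bond orders sum to 3 (valence 4) → 1 H
  atom 5: C, bond orders sum to 2 (valence 4) → 2 H
  atom 6: C, bond orders sum to 3 (valence 4) → 1 H
  atom 7: C, bond orders sum to 4 (valence 4) → 0 H
  atom 8: N, bond orders sum to 3 (valence 3) → 0 H
  atom 9: C, bond orders sum to 3 (valence 4) → 1 H
  atom 10: C, bond orders sum to 1 (valence 4) → 3 H
  atom 11: C, bond orders sum to 3 (valence 4) → 1 H
  atom 12: O, bond orders sum to 1 (valence 2) → 1 H
  atom 13: C, bond orders sum to 3 (valence 4) → 1 H
  atom 14: C, bond orders sum to 1 (valence 4) → 3 H
Totals → C:10, H:15, N:1, O:3.

C10H15NO3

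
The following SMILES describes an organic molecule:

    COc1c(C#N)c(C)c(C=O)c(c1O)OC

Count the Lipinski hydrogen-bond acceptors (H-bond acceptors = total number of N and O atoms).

5

N atoms: 1; O atoms: 4.
Lipinski HBA = 1 + 4 = 5.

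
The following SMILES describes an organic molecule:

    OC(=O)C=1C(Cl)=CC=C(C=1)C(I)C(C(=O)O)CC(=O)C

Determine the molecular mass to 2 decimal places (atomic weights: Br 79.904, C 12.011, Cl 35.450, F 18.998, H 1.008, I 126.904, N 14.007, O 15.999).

First, the molecular formula is C13H12ClIO5 (counting implicit H from valence).
  C: 13 × 12.011 = 156.143
  Cl: 1 × 35.450 = 35.450
  H: 12 × 1.008 = 12.096
  I: 1 × 126.904 = 126.904
  O: 5 × 15.999 = 79.995
Sum: 13×12.011 + 1×35.450 + 12×1.008 + 1×126.904 + 5×15.999 = 410.588 → 410.59 g/mol.

410.59 g/mol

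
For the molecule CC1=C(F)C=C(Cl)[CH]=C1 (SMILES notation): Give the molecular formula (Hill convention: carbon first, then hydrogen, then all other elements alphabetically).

Walk through each heavy atom and fill implicit hydrogens from standard valence (C 4, N 3, O 2, S 2, halogen 1):
  atom 1: C, bond orders sum to 1 (valence 4) → 3 H
  atom 2: C, bond orders sum to 4 (valence 4) → 0 H
  atom 3: C, bond orders sum to 4 (valence 4) → 0 H
  atom 4: F (halogen, monovalent) → 0 H
  atom 5: C, bond orders sum to 3 (valence 4) → 1 H
  atom 6: C, bond orders sum to 4 (valence 4) → 0 H
  atom 7: Cl (halogen, monovalent) → 0 H
  atom 8: C with explicit H count 1
  atom 9: C, bond orders sum to 3 (valence 4) → 1 H
Totals → C:7, H:6, Cl:1, F:1.

C7H6ClF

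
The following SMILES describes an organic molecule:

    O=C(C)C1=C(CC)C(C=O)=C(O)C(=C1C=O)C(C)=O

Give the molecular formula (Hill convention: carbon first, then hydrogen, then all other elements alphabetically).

Walk through each heavy atom and fill implicit hydrogens from standard valence (C 4, N 3, O 2, S 2, halogen 1):
  atom 1: O, bond orders sum to 2 (valence 2) → 0 H
  atom 2: C, bond orders sum to 4 (valence 4) → 0 H
  atom 3: C, bond orders sum to 1 (valence 4) → 3 H
  atom 4: C, bond orders sum to 4 (valence 4) → 0 H
  atom 5: C, bond orders sum to 4 (valence 4) → 0 H
  atom 6: C, bond orders sum to 2 (valence 4) → 2 H
  atom 7: C, bond orders sum to 1 (valence 4) → 3 H
  atom 8: C, bond orders sum to 4 (valence 4) → 0 H
  atom 9: C, bond orders sum to 3 (valence 4) → 1 H
  atom 10: O, bond orders sum to 2 (valence 2) → 0 H
  atom 11: C, bond orders sum to 4 (valence 4) → 0 H
  atom 12: O, bond orders sum to 1 (valence 2) → 1 H
  atom 13: C, bond orders sum to 4 (valence 4) → 0 H
  atom 14: C, bond orders sum to 4 (valence 4) → 0 H
  atom 15: C, bond orders sum to 3 (valence 4) → 1 H
  atom 16: O, bond orders sum to 2 (valence 2) → 0 H
  atom 17: C, bond orders sum to 4 (valence 4) → 0 H
  atom 18: C, bond orders sum to 1 (valence 4) → 3 H
  atom 19: O, bond orders sum to 2 (valence 2) → 0 H
Totals → C:14, H:14, O:5.

C14H14O5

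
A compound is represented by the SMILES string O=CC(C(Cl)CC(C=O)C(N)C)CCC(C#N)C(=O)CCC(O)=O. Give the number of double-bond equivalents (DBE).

6

Degree of unsaturation = (number of rings) + (number of π bonds).
Ring closures in the SMILES: 0.
π bonds: 4 double bonds (each 1 DoU), 1 triple bond (each 2 DoU) → 6 DoU from unsaturation.
Total DoU = 0 + 6 = 6.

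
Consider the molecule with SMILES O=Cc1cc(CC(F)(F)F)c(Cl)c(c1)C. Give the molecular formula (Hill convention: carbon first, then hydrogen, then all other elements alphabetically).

C10H8ClF3O

Walk through each heavy atom and fill implicit hydrogens from standard valence (C 4, N 3, O 2, S 2, halogen 1); for lowercase aromatic atoms, an aromatic c carries 1 H when it has two neighbours and 0 H with three, and aromatic n carries 0 H:
  atom 1: O, bond orders sum to 2 (valence 2) → 0 H
  atom 2: C, bond orders sum to 3 (valence 4) → 1 H
  atom 3: aromatic c, 3 neighbours → 0 H
  atom 4: aromatic c, 2 neighbours → 1 H
  atom 5: aromatic c, 3 neighbours → 0 H
  atom 6: C, bond orders sum to 2 (valence 4) → 2 H
  atom 7: C, bond orders sum to 4 (valence 4) → 0 H
  atom 8: F (halogen, monovalent) → 0 H
  atom 9: F (halogen, monovalent) → 0 H
  atom 10: F (halogen, monovalent) → 0 H
  atom 11: aromatic c, 3 neighbours → 0 H
  atom 12: Cl (halogen, monovalent) → 0 H
  atom 13: aromatic c, 3 neighbours → 0 H
  atom 14: aromatic c, 2 neighbours → 1 H
  atom 15: C, bond orders sum to 1 (valence 4) → 3 H
Totals → C:10, H:8, Cl:1, F:3, O:1.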